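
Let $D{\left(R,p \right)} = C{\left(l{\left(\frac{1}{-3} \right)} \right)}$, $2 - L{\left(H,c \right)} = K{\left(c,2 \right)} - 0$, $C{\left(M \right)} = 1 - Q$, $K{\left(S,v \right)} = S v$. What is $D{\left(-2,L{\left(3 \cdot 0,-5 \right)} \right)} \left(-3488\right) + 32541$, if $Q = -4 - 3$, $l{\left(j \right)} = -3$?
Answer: $4637$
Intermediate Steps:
$Q = -7$
$C{\left(M \right)} = 8$ ($C{\left(M \right)} = 1 - -7 = 1 + 7 = 8$)
$L{\left(H,c \right)} = 2 - 2 c$ ($L{\left(H,c \right)} = 2 - \left(c 2 - 0\right) = 2 - \left(2 c + 0\right) = 2 - 2 c$)
$D{\left(R,p \right)} = 8$
$D{\left(-2,L{\left(3 \cdot 0,-5 \right)} \right)} \left(-3488\right) + 32541 = 8 \left(-3488\right) + 32541 = -27904 + 32541 = 4637$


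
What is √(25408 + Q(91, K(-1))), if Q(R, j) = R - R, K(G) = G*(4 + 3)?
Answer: 8*√397 ≈ 159.40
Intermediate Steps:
K(G) = 7*G (K(G) = G*7 = 7*G)
Q(R, j) = 0
√(25408 + Q(91, K(-1))) = √(25408 + 0) = √25408 = 8*√397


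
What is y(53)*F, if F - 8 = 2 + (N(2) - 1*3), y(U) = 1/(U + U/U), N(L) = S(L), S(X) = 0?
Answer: 7/54 ≈ 0.12963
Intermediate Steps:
N(L) = 0
y(U) = 1/(1 + U) (y(U) = 1/(U + 1) = 1/(1 + U))
F = 7 (F = 8 + (2 + (0 - 1*3)) = 8 + (2 + (0 - 3)) = 8 + (2 - 3) = 8 - 1 = 7)
y(53)*F = 7/(1 + 53) = 7/54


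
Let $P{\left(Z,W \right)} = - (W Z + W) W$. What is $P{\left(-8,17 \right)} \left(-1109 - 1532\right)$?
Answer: $-5342743$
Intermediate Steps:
$P{\left(Z,W \right)} = W \left(- W - W Z\right)$ ($P{\left(Z,W \right)} = - (W + W Z) W = \left(- W - W Z\right) W = W \left(- W - W Z\right)$)
$P{\left(-8,17 \right)} \left(-1109 - 1532\right) = 17^{2} \left(-1 - -8\right) \left(-1109 - 1532\right) = 289 \left(-1 + 8\right) \left(-2641\right) = 289 \cdot 7 \left(-2641\right) = 2023 \left(-2641\right) = -5342743$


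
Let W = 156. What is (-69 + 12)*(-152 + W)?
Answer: -228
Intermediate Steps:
(-69 + 12)*(-152 + W) = (-69 + 12)*(-152 + 156) = -57*4 = -228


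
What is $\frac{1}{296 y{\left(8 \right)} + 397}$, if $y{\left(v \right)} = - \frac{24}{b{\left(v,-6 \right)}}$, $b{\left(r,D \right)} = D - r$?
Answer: $\frac{7}{6331} \approx 0.0011057$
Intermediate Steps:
$y{\left(v \right)} = - \frac{24}{-6 - v}$
$\frac{1}{296 y{\left(8 \right)} + 397} = \frac{1}{296 \frac{24}{6 + 8} + 397} = \frac{1}{296 \cdot \frac{24}{14} + 397} = \frac{1}{296 \cdot 24 \cdot \frac{1}{14} + 397} = \frac{1}{296 \cdot \frac{12}{7} + 397} = \frac{1}{\frac{3552}{7} + 397} = \frac{1}{\frac{6331}{7}} = \frac{7}{6331}$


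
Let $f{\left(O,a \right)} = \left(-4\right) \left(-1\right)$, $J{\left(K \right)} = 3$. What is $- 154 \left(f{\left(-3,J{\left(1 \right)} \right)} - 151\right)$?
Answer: $22638$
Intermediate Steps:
$f{\left(O,a \right)} = 4$
$- 154 \left(f{\left(-3,J{\left(1 \right)} \right)} - 151\right) = - 154 \left(4 - 151\right) = \left(-154\right) \left(-147\right) = 22638$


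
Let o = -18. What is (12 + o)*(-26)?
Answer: 156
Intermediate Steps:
(12 + o)*(-26) = (12 - 18)*(-26) = -6*(-26) = 156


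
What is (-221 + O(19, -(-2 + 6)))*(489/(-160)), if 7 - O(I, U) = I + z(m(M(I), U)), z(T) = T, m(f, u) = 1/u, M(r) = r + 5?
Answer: 455259/640 ≈ 711.34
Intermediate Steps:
M(r) = 5 + r
O(I, U) = 7 - I - 1/U (O(I, U) = 7 - (I + 1/U) = 7 + (-I - 1/U) = 7 - I - 1/U)
(-221 + O(19, -(-2 + 6)))*(489/(-160)) = (-221 + (7 - 1*19 - 1/((-(-2 + 6)))))*(489/(-160)) = (-221 + (7 - 19 - 1/((-1*4))))*(489*(-1/160)) = (-221 + (7 - 19 - 1/(-4)))*(-489/160) = (-221 + (7 - 19 - 1*(-¼)))*(-489/160) = (-221 + (7 - 19 + ¼))*(-489/160) = (-221 - 47/4)*(-489/160) = -931/4*(-489/160) = 455259/640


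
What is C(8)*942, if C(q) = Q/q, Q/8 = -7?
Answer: -6594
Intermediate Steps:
Q = -56 (Q = 8*(-7) = -56)
C(q) = -56/q
C(8)*942 = -56/8*942 = -56*1/8*942 = -7*942 = -6594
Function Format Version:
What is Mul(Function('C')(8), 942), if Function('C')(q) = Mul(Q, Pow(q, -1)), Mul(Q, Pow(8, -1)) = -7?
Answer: -6594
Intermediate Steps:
Q = -56 (Q = Mul(8, -7) = -56)
Function('C')(q) = Mul(-56, Pow(q, -1))
Mul(Function('C')(8), 942) = Mul(Mul(-56, Pow(8, -1)), 942) = Mul(Mul(-56, Rational(1, 8)), 942) = Mul(-7, 942) = -6594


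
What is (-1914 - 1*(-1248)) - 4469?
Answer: -5135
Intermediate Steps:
(-1914 - 1*(-1248)) - 4469 = (-1914 + 1248) - 4469 = -666 - 4469 = -5135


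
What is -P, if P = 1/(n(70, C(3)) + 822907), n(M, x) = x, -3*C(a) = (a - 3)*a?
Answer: -1/822907 ≈ -1.2152e-6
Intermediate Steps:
C(a) = -a*(-3 + a)/3 (C(a) = -(a - 3)*a/3 = -(-3 + a)*a/3 = -a*(-3 + a)/3)
P = 1/822907 (P = 1/((⅓)*3*(3 - 1*3) + 822907) = 1/((⅓)*3*(3 - 3) + 822907) = 1/((⅓)*3*0 + 822907) = 1/(0 + 822907) = 1/822907 ≈ 1.2152e-6)
-P = -1*1/822907 = -1/822907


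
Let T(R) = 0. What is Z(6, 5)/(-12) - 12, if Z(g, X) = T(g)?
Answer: -12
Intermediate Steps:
Z(g, X) = 0
Z(6, 5)/(-12) - 12 = 0/(-12) - 12 = 0*(-1/12) - 12 = 0 - 12 = -12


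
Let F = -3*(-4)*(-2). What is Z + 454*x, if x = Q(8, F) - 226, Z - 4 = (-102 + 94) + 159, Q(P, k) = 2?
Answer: -101541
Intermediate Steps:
F = -24 (F = 12*(-2) = -24)
Z = 155 (Z = 4 + ((-102 + 94) + 159) = 4 + (-8 + 159) = 4 + 151 = 155)
x = -224 (x = 2 - 226 = -224)
Z + 454*x = 155 + 454*(-224) = 155 - 101696 = -101541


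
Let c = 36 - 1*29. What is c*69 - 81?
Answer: 402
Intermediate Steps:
c = 7 (c = 36 - 29 = 7)
c*69 - 81 = 7*69 - 81 = 483 - 81 = 402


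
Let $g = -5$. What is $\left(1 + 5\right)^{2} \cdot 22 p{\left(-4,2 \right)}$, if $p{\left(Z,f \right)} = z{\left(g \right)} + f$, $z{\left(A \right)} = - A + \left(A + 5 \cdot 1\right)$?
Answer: $5544$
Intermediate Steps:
$z{\left(A \right)} = 5$ ($z{\left(A \right)} = - A + \left(A + 5\right) = - A + \left(5 + A\right) = 5$)
$p{\left(Z,f \right)} = 5 + f$
$\left(1 + 5\right)^{2} \cdot 22 p{\left(-4,2 \right)} = \left(1 + 5\right)^{2} \cdot 22 \left(5 + 2\right) = 6^{2} \cdot 22 \cdot 7 = 36 \cdot 22 \cdot 7 = 792 \cdot 7 = 5544$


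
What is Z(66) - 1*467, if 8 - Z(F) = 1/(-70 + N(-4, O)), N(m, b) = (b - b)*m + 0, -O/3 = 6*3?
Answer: -32129/70 ≈ -458.99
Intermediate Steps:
O = -54 (O = -18*3 = -3*18 = -54)
N(m, b) = 0 (N(m, b) = 0*m + 0 = 0 + 0 = 0)
Z(F) = 561/70 (Z(F) = 8 - 1/(-70 + 0) = 8 - 1/(-70) = 8 - 1*(-1/70) = 8 + 1/70 = 561/70)
Z(66) - 1*467 = 561/70 - 1*467 = 561/70 - 467 = -32129/70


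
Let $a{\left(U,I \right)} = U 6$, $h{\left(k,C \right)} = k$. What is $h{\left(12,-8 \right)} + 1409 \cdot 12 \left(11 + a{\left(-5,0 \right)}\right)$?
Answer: $-321240$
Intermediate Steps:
$a{\left(U,I \right)} = 6 U$
$h{\left(12,-8 \right)} + 1409 \cdot 12 \left(11 + a{\left(-5,0 \right)}\right) = 12 + 1409 \cdot 12 \left(11 + 6 \left(-5\right)\right) = 12 + 1409 \cdot 12 \left(11 - 30\right) = 12 + 1409 \cdot 12 \left(-19\right) = 12 + 1409 \left(-228\right) = 12 - 321252 = -321240$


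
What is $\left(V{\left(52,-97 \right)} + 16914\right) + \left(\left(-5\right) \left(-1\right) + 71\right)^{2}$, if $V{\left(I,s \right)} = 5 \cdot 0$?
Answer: $22690$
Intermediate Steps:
$V{\left(I,s \right)} = 0$
$\left(V{\left(52,-97 \right)} + 16914\right) + \left(\left(-5\right) \left(-1\right) + 71\right)^{2} = \left(0 + 16914\right) + \left(\left(-5\right) \left(-1\right) + 71\right)^{2} = 16914 + \left(5 + 71\right)^{2} = 16914 + 76^{2} = 16914 + 5776 = 22690$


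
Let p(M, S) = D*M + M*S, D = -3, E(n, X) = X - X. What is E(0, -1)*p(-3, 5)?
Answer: 0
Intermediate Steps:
E(n, X) = 0
p(M, S) = -3*M + M*S
E(0, -1)*p(-3, 5) = 0*(-3*(-3 + 5)) = 0*(-3*2) = 0*(-6) = 0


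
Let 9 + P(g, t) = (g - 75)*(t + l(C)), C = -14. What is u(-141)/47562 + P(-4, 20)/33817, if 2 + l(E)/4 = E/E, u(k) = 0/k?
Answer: -1273/33817 ≈ -0.037644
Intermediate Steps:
u(k) = 0
l(E) = -4 (l(E) = -8 + 4*(E/E) = -8 + 4*1 = -8 + 4 = -4)
P(g, t) = -9 + (-75 + g)*(-4 + t) (P(g, t) = -9 + (g - 75)*(t - 4) = -9 + (-75 + g)*(-4 + t))
u(-141)/47562 + P(-4, 20)/33817 = 0/47562 + (291 - 75*20 - 4*(-4) - 4*20)/33817 = 0*(1/47562) + (291 - 1500 + 16 - 80)*(1/33817) = 0 - 1273*1/33817 = 0 - 1273/33817 = -1273/33817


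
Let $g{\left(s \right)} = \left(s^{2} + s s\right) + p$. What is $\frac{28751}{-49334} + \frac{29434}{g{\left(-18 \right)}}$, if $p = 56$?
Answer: $\frac{357964063}{8682784} \approx 41.227$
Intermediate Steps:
$g{\left(s \right)} = 56 + 2 s^{2}$ ($g{\left(s \right)} = \left(s^{2} + s s\right) + 56 = \left(s^{2} + s^{2}\right) + 56 = 2 s^{2} + 56 = 56 + 2 s^{2}$)
$\frac{28751}{-49334} + \frac{29434}{g{\left(-18 \right)}} = \frac{28751}{-49334} + \frac{29434}{56 + 2 \left(-18\right)^{2}} = 28751 \left(- \frac{1}{49334}\right) + \frac{29434}{56 + 2 \cdot 324} = - \frac{28751}{49334} + \frac{29434}{56 + 648} = - \frac{28751}{49334} + \frac{29434}{704} = - \frac{28751}{49334} + 29434 \cdot \frac{1}{704} = - \frac{28751}{49334} + \frac{14717}{352} = \frac{357964063}{8682784}$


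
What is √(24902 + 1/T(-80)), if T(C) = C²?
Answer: 3*√17708089/80 ≈ 157.80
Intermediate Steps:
√(24902 + 1/T(-80)) = √(24902 + 1/((-80)²)) = √(24902 + 1/6400) = √(159372801/6400) = 3*√17708089/80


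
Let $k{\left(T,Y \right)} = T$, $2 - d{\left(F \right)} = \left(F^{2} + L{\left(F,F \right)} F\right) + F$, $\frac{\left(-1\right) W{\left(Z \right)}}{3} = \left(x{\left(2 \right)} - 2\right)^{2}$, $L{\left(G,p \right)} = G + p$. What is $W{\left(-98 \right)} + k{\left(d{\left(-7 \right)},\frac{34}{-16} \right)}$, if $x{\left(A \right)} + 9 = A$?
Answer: $-381$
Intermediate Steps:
$x{\left(A \right)} = -9 + A$
$W{\left(Z \right)} = -243$ ($W{\left(Z \right)} = - 3 \left(\left(-9 + 2\right) - 2\right)^{2} = - 3 \left(-7 - 2\right)^{2} = - 3 \left(-9\right)^{2} = \left(-3\right) 81 = -243$)
$d{\left(F \right)} = 2 - F - 3 F^{2}$ ($d{\left(F \right)} = 2 - \left(\left(F^{2} + \left(F + F\right) F\right) + F\right) = 2 - \left(\left(F^{2} + 2 F F\right) + F\right) = 2 - \left(\left(F^{2} + 2 F^{2}\right) + F\right) = 2 - \left(3 F^{2} + F\right) = 2 - \left(F + 3 F^{2}\right) = 2 - F - 3 F^{2}$)
$W{\left(-98 \right)} + k{\left(d{\left(-7 \right)},\frac{34}{-16} \right)} = -243 - \left(-9 + 147\right) = -243 + \left(2 + 7 - 147\right) = -243 - 138 = -381$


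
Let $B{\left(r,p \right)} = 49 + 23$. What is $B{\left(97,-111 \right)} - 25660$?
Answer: $-25588$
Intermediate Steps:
$B{\left(r,p \right)} = 72$
$B{\left(97,-111 \right)} - 25660 = 72 - 25660 = -25588$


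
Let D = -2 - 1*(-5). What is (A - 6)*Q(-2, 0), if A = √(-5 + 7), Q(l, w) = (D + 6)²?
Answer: -486 + 81*√2 ≈ -371.45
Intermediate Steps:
D = 3 (D = -2 + 5 = 3)
Q(l, w) = 81 (Q(l, w) = (3 + 6)² = 9² = 81)
A = √2 ≈ 1.4142
(A - 6)*Q(-2, 0) = (√2 - 6)*81 = (-6 + √2)*81 = -486 + 81*√2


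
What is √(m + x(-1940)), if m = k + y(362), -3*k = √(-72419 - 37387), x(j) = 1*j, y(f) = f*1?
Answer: √(-14202 - 3*I*√109806)/3 ≈ 1.3895 - 39.748*I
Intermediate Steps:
y(f) = f
x(j) = j
k = -I*√109806/3 (k = -√(-72419 - 37387)/3 = -I*√109806/3 ≈ -110.46*I)
m = 362 - I*√109806/3 (m = -I*√109806/3 + 362 = 362 - I*√109806/3 ≈ 362.0 - 110.46*I)
√(m + x(-1940)) = √((362 - I*√109806/3) - 1940) = √(-1578 - I*√109806/3)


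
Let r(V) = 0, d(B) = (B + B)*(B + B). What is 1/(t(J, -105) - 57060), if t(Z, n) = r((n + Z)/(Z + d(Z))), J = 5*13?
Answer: -1/57060 ≈ -1.7525e-5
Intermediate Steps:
J = 65
d(B) = 4*B**2 (d(B) = (2*B)*(2*B) = 4*B**2)
t(Z, n) = 0
1/(t(J, -105) - 57060) = 1/(0 - 57060) = 1/(-57060) = -1/57060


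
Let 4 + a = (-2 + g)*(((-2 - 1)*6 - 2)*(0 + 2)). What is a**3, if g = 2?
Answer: -64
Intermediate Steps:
a = -4 (a = -4 + (-2 + 2)*(((-2 - 1)*6 - 2)*(0 + 2)) = -4 + 0*((-3*6 - 2)*2) = -4 + 0*((-18 - 2)*2) = -4 + 0*(-20*2) = -4 + 0*(-40) = -4 + 0 = -4)
a**3 = (-4)**3 = -64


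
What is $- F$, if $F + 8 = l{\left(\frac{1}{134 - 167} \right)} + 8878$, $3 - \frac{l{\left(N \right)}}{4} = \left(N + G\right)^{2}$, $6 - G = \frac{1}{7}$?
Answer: $- \frac{466705538}{53361} \approx -8746.2$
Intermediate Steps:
$G = \frac{41}{7}$ ($G = 6 - \frac{1}{7} = \frac{41}{7} \approx 5.8571$)
$l{\left(N \right)} = 12 - 4 \left(\frac{41}{7} + N\right)^{2}$ ($l{\left(N \right)} = 12 - 4 \left(N + \frac{41}{7}\right)^{2} = 12 - 4 \left(\frac{41}{7} + N\right)^{2}$)
$F = \frac{466705538}{53361}$ ($F = -8 + \left(\left(12 - \frac{4 \left(41 + \frac{7}{134 - 167}\right)^{2}}{49}\right) + 8878\right) = -8 + \left(\left(12 - \frac{4 \left(41 + \frac{7}{-33}\right)^{2}}{49}\right) + 8878\right) = -8 + \left(\left(12 - \frac{4 \left(41 + 7 \left(- \frac{1}{33}\right)\right)^{2}}{49}\right) + 8878\right) = -8 + \left(\left(12 - \frac{4 \left(41 - \frac{7}{33}\right)^{2}}{49}\right) + 8878\right) = -8 + \left(\left(12 - \frac{4 \left(\frac{1346}{33}\right)^{2}}{49}\right) + 8878\right) = -8 + \left(\left(12 - \frac{7246864}{53361}\right) + 8878\right) = -8 + \left(- \frac{6606532}{53361} + 8878\right) = -8 + \frac{467132426}{53361} = \frac{466705538}{53361} \approx 8746.2$)
$- F = \left(-1\right) \frac{466705538}{53361} = - \frac{466705538}{53361}$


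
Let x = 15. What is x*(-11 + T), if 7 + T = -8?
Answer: -390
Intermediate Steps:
T = -15 (T = -7 - 8 = -15)
x*(-11 + T) = 15*(-11 - 15) = 15*(-26) = -390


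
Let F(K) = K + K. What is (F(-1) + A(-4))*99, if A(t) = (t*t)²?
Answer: 25146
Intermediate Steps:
A(t) = t⁴ (A(t) = (t²)² = t⁴)
F(K) = 2*K
(F(-1) + A(-4))*99 = (2*(-1) + (-4)⁴)*99 = (-2 + 256)*99 = 254*99 = 25146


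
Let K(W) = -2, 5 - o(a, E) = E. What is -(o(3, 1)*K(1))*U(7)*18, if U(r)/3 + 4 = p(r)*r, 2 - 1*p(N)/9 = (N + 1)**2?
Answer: -1689120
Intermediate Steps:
o(a, E) = 5 - E
p(N) = 18 - 9*(1 + N)**2 (p(N) = 18 - 9*(N + 1)**2 = 18 - 9*(1 + N)**2)
U(r) = -12 + 3*r*(18 - 9*(1 + r)**2) (U(r) = -12 + 3*((18 - 9*(1 + r)**2)*r) = -12 + 3*(r*(18 - 9*(1 + r)**2)) = -12 + 3*r*(18 - 9*(1 + r)**2))
-(o(3, 1)*K(1))*U(7)*18 = -((5 - 1*1)*(-2))*(-12 - 27*7*(-2 + (1 + 7)**2))*18 = -((5 - 1)*(-2))*(-12 - 27*7*(-2 + 8**2))*18 = -(4*(-2))*(-12 - 27*7*(-2 + 64))*18 = -(-8*(-12 - 27*7*62))*18 = -(-8*(-12 - 11718))*18 = -(-8*(-11730))*18 = -93840*18 = -1*1689120 = -1689120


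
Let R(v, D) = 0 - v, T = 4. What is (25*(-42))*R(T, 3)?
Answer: 4200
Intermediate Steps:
R(v, D) = -v
(25*(-42))*R(T, 3) = (25*(-42))*(-1*4) = -1050*(-4) = 4200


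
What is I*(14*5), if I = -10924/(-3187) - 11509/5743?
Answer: 1824014430/18302941 ≈ 99.657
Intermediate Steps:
I = 26057349/18302941 (I = -10924*(-1/3187) - 11509*1/5743 = 10924/3187 - 11509/5743 = 26057349/18302941 ≈ 1.4237)
I*(14*5) = 26057349*(14*5)/18302941 = (26057349/18302941)*70 = 1824014430/18302941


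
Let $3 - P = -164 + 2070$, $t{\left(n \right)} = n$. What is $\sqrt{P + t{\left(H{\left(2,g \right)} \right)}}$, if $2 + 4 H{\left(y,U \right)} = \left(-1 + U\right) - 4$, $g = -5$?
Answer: $i \sqrt{1906} \approx 43.658 i$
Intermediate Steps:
$H{\left(y,U \right)} = - \frac{7}{4} + \frac{U}{4}$ ($H{\left(y,U \right)} = - \frac{1}{2} + \frac{\left(-1 + U\right) - 4}{4} = - \frac{1}{2} + \frac{-5 + U}{4} = - \frac{1}{2} + \left(- \frac{5}{4} + \frac{U}{4}\right) = - \frac{7}{4} + \frac{U}{4}$)
$P = -1903$ ($P = 3 - \left(-164 + 2070\right) = 3 - 1906 = -1903$)
$\sqrt{P + t{\left(H{\left(2,g \right)} \right)}} = \sqrt{-1903 + \left(- \frac{7}{4} + \frac{1}{4} \left(-5\right)\right)} = \sqrt{-1903 - 3} = \sqrt{-1906} = i \sqrt{1906}$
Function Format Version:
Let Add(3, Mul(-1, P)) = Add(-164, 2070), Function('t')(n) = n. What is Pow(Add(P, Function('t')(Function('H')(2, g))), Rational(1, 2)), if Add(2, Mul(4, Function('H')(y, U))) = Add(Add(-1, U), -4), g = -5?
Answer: Mul(I, Pow(1906, Rational(1, 2))) ≈ Mul(43.658, I)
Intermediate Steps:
Function('H')(y, U) = Add(Rational(-7, 4), Mul(Rational(1, 4), U)) (Function('H')(y, U) = Add(Rational(-1, 2), Mul(Rational(1, 4), Add(Add(-1, U), -4))) = Add(Rational(-1, 2), Mul(Rational(1, 4), Add(-5, U))) = Add(Rational(-1, 2), Add(Rational(-5, 4), Mul(Rational(1, 4), U))) = Add(Rational(-7, 4), Mul(Rational(1, 4), U)))
P = -1903 (P = Add(3, Mul(-1, Add(-164, 2070))) = Add(3, Mul(-1, 1906)) = Add(3, -1906) = -1903)
Pow(Add(P, Function('t')(Function('H')(2, g))), Rational(1, 2)) = Pow(Add(-1903, Add(Rational(-7, 4), Mul(Rational(1, 4), -5))), Rational(1, 2)) = Pow(Add(-1903, Add(Rational(-7, 4), Rational(-5, 4))), Rational(1, 2)) = Pow(Add(-1903, -3), Rational(1, 2)) = Pow(-1906, Rational(1, 2)) = Mul(I, Pow(1906, Rational(1, 2)))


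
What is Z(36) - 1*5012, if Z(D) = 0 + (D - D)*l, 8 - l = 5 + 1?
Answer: -5012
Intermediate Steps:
l = 2 (l = 8 - (5 + 1) = 8 - 1*6 = 8 - 6 = 2)
Z(D) = 0 (Z(D) = 0 + (D - D)*2 = 0 + 0*2 = 0 + 0 = 0)
Z(36) - 1*5012 = 0 - 1*5012 = 0 - 5012 = -5012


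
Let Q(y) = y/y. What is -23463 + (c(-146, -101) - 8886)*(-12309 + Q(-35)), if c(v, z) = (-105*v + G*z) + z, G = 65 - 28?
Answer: -32098111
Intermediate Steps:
G = 37
Q(y) = 1
c(v, z) = -105*v + 38*z (c(v, z) = (-105*v + 37*z) + z = -105*v + 38*z)
-23463 + (c(-146, -101) - 8886)*(-12309 + Q(-35)) = -23463 + ((-105*(-146) + 38*(-101)) - 8886)*(-12309 + 1) = -23463 + ((15330 - 3838) - 8886)*(-12308) = -23463 + (11492 - 8886)*(-12308) = -23463 + 2606*(-12308) = -23463 - 32074648 = -32098111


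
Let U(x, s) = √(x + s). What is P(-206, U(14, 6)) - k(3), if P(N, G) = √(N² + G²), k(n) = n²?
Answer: -9 + 2*√10614 ≈ 197.05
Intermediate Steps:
U(x, s) = √(s + x)
P(N, G) = √(G² + N²)
P(-206, U(14, 6)) - k(3) = √((√(6 + 14))² + (-206)²) - 1*3² = √((√20)² + 42436) - 1*9 = √((2*√5)² + 42436) - 9 = √(20 + 42436) - 9 = √42456 - 9 = 2*√10614 - 9 = -9 + 2*√10614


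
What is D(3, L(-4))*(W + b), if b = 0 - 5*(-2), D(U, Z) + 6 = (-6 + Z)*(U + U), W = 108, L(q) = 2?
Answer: -3540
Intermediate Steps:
D(U, Z) = -6 + 2*U*(-6 + Z) (D(U, Z) = -6 + (-6 + Z)*(U + U) = -6 + (-6 + Z)*(2*U) = -6 + 2*U*(-6 + Z))
b = 10 (b = 0 + 10 = 10)
D(3, L(-4))*(W + b) = (-6 - 12*3 + 2*3*2)*(108 + 10) = (-6 - 36 + 12)*118 = -30*118 = -3540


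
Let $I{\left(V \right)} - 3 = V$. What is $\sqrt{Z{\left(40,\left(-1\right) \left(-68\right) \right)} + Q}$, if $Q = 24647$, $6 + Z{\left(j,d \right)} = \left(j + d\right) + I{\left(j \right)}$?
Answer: $2 \sqrt{6198} \approx 157.45$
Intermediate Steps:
$I{\left(V \right)} = 3 + V$
$Z{\left(j,d \right)} = -3 + d + 2 j$ ($Z{\left(j,d \right)} = -6 + \left(\left(j + d\right) + \left(3 + j\right)\right) = -6 + \left(\left(d + j\right) + \left(3 + j\right)\right) = -6 + \left(3 + d + 2 j\right) = -3 + d + 2 j$)
$\sqrt{Z{\left(40,\left(-1\right) \left(-68\right) \right)} + Q} = \sqrt{\left(-3 - -68 + 2 \cdot 40\right) + 24647} = \sqrt{\left(-3 + 68 + 80\right) + 24647} = \sqrt{145 + 24647} = \sqrt{24792} = 2 \sqrt{6198}$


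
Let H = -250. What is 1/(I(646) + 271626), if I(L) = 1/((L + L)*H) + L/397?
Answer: 128231000/34831082263603 ≈ 3.6815e-6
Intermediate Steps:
I(L) = -1/(500*L) + L/397 (I(L) = 1/((L + L)*(-250)) + L/397 = -1/250/(2*L) + L*(1/397) = (1/(2*L))*(-1/250) + L/397 = -1/(500*L) + L/397)
1/(I(646) + 271626) = 1/((-1/500/646 + (1/397)*646) + 271626) = 1/((-1/500*1/646 + 646/397) + 271626) = 1/((-1/323000 + 646/397) + 271626) = 1/(208657603/128231000 + 271626) = 1/(34831082263603/128231000) = 128231000/34831082263603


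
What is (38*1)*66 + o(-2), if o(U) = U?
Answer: 2506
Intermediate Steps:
(38*1)*66 + o(-2) = (38*1)*66 - 2 = 38*66 - 2 = 2508 - 2 = 2506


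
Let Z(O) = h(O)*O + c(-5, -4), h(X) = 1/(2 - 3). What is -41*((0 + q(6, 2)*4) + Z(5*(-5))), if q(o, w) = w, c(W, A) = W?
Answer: -1148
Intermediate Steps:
h(X) = -1 (h(X) = 1/(-1) = -1)
Z(O) = -5 - O (Z(O) = -O - 5 = -5 - O)
-41*((0 + q(6, 2)*4) + Z(5*(-5))) = -41*((0 + 2*4) + (-5 - 5*(-5))) = -41*((0 + 8) + (-5 - 1*(-25))) = -41*(8 + (-5 + 25)) = -41*(8 + 20) = -41*28 = -1148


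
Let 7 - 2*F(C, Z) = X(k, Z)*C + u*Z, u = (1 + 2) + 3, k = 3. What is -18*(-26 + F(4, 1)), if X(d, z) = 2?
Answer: 531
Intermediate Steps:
u = 6 (u = 3 + 3 = 6)
F(C, Z) = 7/2 - C - 3*Z (F(C, Z) = 7/2 - (2*C + 6*Z)/2 = 7/2 + (-C - 3*Z) = 7/2 - C - 3*Z)
-18*(-26 + F(4, 1)) = -18*(-26 + (7/2 - 1*4 - 3*1)) = -18*(-26 + (7/2 - 4 - 3)) = -18*(-26 - 7/2) = -18*(-59/2) = 531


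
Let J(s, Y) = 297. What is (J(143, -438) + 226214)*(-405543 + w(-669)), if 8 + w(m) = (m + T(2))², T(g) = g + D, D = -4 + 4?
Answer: 8910489718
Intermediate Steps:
D = 0
T(g) = g (T(g) = g + 0 = g)
w(m) = -8 + (2 + m)² (w(m) = -8 + (m + 2)² = -8 + (2 + m)²)
(J(143, -438) + 226214)*(-405543 + w(-669)) = (297 + 226214)*(-405543 + (-8 + (2 - 669)²)) = 226511*(-405543 + (-8 + (-667)²)) = 226511*(-405543 + (-8 + 444889)) = 226511*(-405543 + 444881) = 226511*39338 = 8910489718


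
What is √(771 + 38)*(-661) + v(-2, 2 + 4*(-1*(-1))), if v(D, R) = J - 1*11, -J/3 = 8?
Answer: -35 - 661*√809 ≈ -18836.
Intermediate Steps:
J = -24 (J = -3*8 = -24)
v(D, R) = -35 (v(D, R) = -24 - 1*11 = -24 - 11 = -35)
√(771 + 38)*(-661) + v(-2, 2 + 4*(-1*(-1))) = √(771 + 38)*(-661) - 35 = √809*(-661) - 35 = -661*√809 - 35 = -35 - 661*√809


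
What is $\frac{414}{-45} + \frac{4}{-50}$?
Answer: $- \frac{232}{25} \approx -9.28$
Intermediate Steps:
$\frac{414}{-45} + \frac{4}{-50} = 414 \left(- \frac{1}{45}\right) + 4 \left(- \frac{1}{50}\right) = - \frac{46}{5} - \frac{2}{25} = - \frac{232}{25}$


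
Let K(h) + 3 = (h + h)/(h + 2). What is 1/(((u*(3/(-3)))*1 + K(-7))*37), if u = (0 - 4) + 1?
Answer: 5/518 ≈ 0.0096525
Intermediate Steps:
u = -3 (u = -4 + 1 = -3)
K(h) = -3 + 2*h/(2 + h) (K(h) = -3 + (h + h)/(h + 2) = -3 + (2*h)/(2 + h) = -3 + 2*h/(2 + h))
1/(((u*(3/(-3)))*1 + K(-7))*37) = 1/((-9/(-3)*1 + (-6 - 1*(-7))/(2 - 7))*37) = 1/((-9*(-1)/3*1 + (-6 + 7)/(-5))*37) = 1/((-3*(-1)*1 - ⅕*1)*37) = 1/((3*1 - ⅕)*37) = 1/((3 - ⅕)*37) = 1/((14/5)*37) = 1/(518/5) = 5/518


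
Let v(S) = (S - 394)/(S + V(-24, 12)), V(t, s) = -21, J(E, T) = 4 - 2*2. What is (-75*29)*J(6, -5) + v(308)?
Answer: -86/287 ≈ -0.29965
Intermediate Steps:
J(E, T) = 0 (J(E, T) = 4 - 1*4 = 4 - 4 = 0)
v(S) = (-394 + S)/(-21 + S) (v(S) = (S - 394)/(S - 21) = (-394 + S)/(-21 + S))
(-75*29)*J(6, -5) + v(308) = -75*29*0 + (-394 + 308)/(-21 + 308) = -2175*0 - 86/287 = 0 + (1/287)*(-86) = 0 - 86/287 = -86/287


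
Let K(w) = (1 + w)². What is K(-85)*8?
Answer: 56448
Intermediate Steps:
K(-85)*8 = (1 - 85)²*8 = (-84)²*8 = 7056*8 = 56448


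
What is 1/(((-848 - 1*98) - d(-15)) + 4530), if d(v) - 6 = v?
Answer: 1/3593 ≈ 0.00027832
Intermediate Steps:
d(v) = 6 + v
1/(((-848 - 1*98) - d(-15)) + 4530) = 1/(((-848 - 1*98) - (6 - 15)) + 4530) = 1/(((-848 - 98) - 1*(-9)) + 4530) = 1/((-946 + 9) + 4530) = 1/(-937 + 4530) = 1/3593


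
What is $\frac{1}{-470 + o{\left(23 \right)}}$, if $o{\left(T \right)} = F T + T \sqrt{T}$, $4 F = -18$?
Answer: $- \frac{2294}{1266941} - \frac{92 \sqrt{23}}{1266941} \approx -0.0021589$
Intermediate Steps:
$F = - \frac{9}{2}$ ($F = \frac{1}{4} \left(-18\right) = - \frac{9}{2} \approx -4.5$)
$o{\left(T \right)} = T^{\frac{3}{2}} - \frac{9 T}{2}$ ($o{\left(T \right)} = - \frac{9 T}{2} + T \sqrt{T} = - \frac{9 T}{2} + T^{\frac{3}{2}} = T^{\frac{3}{2}} - \frac{9 T}{2}$)
$\frac{1}{-470 + o{\left(23 \right)}} = \frac{1}{-470 + \left(23^{\frac{3}{2}} - \frac{207}{2}\right)} = \frac{1}{-470 - \left(\frac{207}{2} - 23 \sqrt{23}\right)} = \frac{1}{- \frac{1147}{2} + 23 \sqrt{23}}$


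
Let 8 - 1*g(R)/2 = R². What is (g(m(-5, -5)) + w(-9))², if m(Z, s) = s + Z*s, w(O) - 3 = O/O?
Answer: 608400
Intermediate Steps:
w(O) = 4 (w(O) = 3 + O/O = 3 + 1 = 4)
g(R) = 16 - 2*R²
(g(m(-5, -5)) + w(-9))² = ((16 - 2*25*(1 - 5)²) + 4)² = ((16 - 2*(-5*(-4))²) + 4)² = ((16 - 2*20²) + 4)² = ((16 - 2*400) + 4)² = ((16 - 800) + 4)² = (-784 + 4)² = (-780)² = 608400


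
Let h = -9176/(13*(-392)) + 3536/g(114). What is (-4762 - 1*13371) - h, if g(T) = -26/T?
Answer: -1675820/637 ≈ -2630.8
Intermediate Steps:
h = -9874901/637 (h = -9176/(13*(-392)) + 3536/((-26/114)) = -9176/(-5096) + 3536/((-26*1/114)) = -9176*(-1/5096) + 3536/(-13/57) = 1147/637 + 3536*(-57/13) = 1147/637 - 15504 = -9874901/637 ≈ -15502.)
(-4762 - 1*13371) - h = (-4762 - 1*13371) - 1*(-9874901/637) = (-4762 - 13371) + 9874901/637 = -18133 + 9874901/637 = -1675820/637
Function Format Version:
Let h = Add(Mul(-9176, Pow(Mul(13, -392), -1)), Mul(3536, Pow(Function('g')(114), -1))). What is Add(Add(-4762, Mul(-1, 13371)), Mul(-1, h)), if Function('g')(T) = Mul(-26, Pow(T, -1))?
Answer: Rational(-1675820, 637) ≈ -2630.8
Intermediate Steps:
h = Rational(-9874901, 637) (h = Add(Mul(-9176, Pow(Mul(13, -392), -1)), Mul(3536, Pow(Mul(-26, Pow(114, -1)), -1))) = Add(Mul(-9176, Pow(-5096, -1)), Mul(3536, Pow(Mul(-26, Rational(1, 114)), -1))) = Add(Mul(-9176, Rational(-1, 5096)), Mul(3536, Pow(Rational(-13, 57), -1))) = Add(Rational(1147, 637), Mul(3536, Rational(-57, 13))) = Add(Rational(1147, 637), -15504) = Rational(-9874901, 637) ≈ -15502.)
Add(Add(-4762, Mul(-1, 13371)), Mul(-1, h)) = Add(Add(-4762, Mul(-1, 13371)), Mul(-1, Rational(-9874901, 637))) = Add(Add(-4762, -13371), Rational(9874901, 637)) = Add(-18133, Rational(9874901, 637)) = Rational(-1675820, 637)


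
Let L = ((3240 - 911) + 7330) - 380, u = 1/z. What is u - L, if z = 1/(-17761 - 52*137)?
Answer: -34164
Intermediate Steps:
z = -1/24885 (z = 1/(-17761 - 7124) = 1/(-24885) = -1/24885 ≈ -4.0185e-5)
u = -24885 (u = 1/(-1/24885) = -24885)
L = 9279 (L = (2329 + 7330) - 380 = 9659 - 380 = 9279)
u - L = -24885 - 1*9279 = -24885 - 9279 = -34164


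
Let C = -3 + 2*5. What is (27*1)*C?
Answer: 189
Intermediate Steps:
C = 7 (C = -3 + 10 = 7)
(27*1)*C = (27*1)*7 = 27*7 = 189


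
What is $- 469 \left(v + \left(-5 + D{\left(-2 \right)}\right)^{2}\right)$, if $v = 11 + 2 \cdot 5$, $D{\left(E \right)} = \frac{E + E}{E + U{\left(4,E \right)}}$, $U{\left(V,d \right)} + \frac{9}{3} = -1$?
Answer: $- \frac{167902}{9} \approx -18656.0$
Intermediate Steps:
$U{\left(V,d \right)} = -4$ ($U{\left(V,d \right)} = -3 - 1 = -4$)
$D{\left(E \right)} = \frac{2 E}{-4 + E}$ ($D{\left(E \right)} = \frac{E + E}{E - 4} = \frac{2 E}{-4 + E}$)
$v = 21$ ($v = 11 + 10 = 21$)
$- 469 \left(v + \left(-5 + D{\left(-2 \right)}\right)^{2}\right) = - 469 \left(21 + \left(-5 + 2 \left(-2\right) \frac{1}{-4 - 2}\right)^{2}\right) = - 469 \left(21 + \left(-5 + 2 \left(-2\right) \frac{1}{-6}\right)^{2}\right) = - 469 \left(21 + \left(-5 + 2 \left(-2\right) \left(- \frac{1}{6}\right)\right)^{2}\right) = - 469 \left(21 + \left(-5 + \frac{2}{3}\right)^{2}\right) = - 469 \left(21 + \left(- \frac{13}{3}\right)^{2}\right) = - 469 \left(21 + \frac{169}{9}\right) = \left(-469\right) \frac{358}{9} = - \frac{167902}{9}$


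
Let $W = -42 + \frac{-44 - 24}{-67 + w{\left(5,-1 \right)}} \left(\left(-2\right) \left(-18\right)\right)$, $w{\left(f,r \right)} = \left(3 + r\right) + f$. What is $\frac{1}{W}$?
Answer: $- \frac{5}{6} \approx -0.83333$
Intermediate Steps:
$w{\left(f,r \right)} = 3 + f + r$
$W = - \frac{6}{5}$ ($W = -42 + \frac{-44 - 24}{-67 + \left(3 + 5 - 1\right)} \left(\left(-2\right) \left(-18\right)\right) = -42 + - \frac{68}{-67 + 7} \cdot 36 = -42 + - \frac{68}{-60} \cdot 36 = -42 + \left(-68\right) \left(- \frac{1}{60}\right) 36 = -42 + \frac{17}{15} \cdot 36 = -42 + \frac{204}{5} = - \frac{6}{5} \approx -1.2$)
$\frac{1}{W} = \frac{1}{- \frac{6}{5}} = - \frac{5}{6}$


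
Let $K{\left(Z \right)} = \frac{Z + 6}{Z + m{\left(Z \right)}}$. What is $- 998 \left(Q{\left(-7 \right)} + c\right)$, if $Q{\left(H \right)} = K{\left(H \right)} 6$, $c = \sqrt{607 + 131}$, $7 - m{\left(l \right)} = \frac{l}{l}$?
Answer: $-5988 - 2994 \sqrt{82} \approx -33100.0$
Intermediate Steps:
$m{\left(l \right)} = 6$ ($m{\left(l \right)} = 7 - \frac{l}{l} = 7 - 1 = 6$)
$c = 3 \sqrt{82}$ ($c = \sqrt{738} = 3 \sqrt{82} \approx 27.166$)
$K{\left(Z \right)} = 1$ ($K{\left(Z \right)} = \frac{Z + 6}{Z + 6} = \frac{6 + Z}{6 + Z} = 1$)
$Q{\left(H \right)} = 6$ ($Q{\left(H \right)} = 1 \cdot 6 = 6$)
$- 998 \left(Q{\left(-7 \right)} + c\right) = - 998 \left(6 + 3 \sqrt{82}\right) = -5988 - 2994 \sqrt{82}$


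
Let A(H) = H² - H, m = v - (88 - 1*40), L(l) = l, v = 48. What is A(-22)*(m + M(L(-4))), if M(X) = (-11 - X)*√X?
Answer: -7084*I ≈ -7084.0*I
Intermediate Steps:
m = 0 (m = 48 - (88 - 1*40) = 48 - (88 - 40) = 48 - 1*48 = 48 - 48 = 0)
M(X) = √X*(-11 - X)
A(-22)*(m + M(L(-4))) = (-22*(-1 - 22))*(0 + √(-4)*(-11 - 1*(-4))) = (-22*(-23))*(0 + (2*I)*(-11 + 4)) = 506*(0 + (2*I)*(-7)) = 506*(0 - 14*I) = 506*(-14*I) = -7084*I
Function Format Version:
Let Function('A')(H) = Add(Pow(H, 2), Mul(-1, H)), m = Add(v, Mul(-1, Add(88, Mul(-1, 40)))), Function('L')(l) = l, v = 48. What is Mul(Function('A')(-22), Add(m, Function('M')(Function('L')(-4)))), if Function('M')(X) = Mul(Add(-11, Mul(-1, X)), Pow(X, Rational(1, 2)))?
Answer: Mul(-7084, I) ≈ Mul(-7084.0, I)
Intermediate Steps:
m = 0 (m = Add(48, Mul(-1, Add(88, Mul(-1, 40)))) = Add(48, Mul(-1, Add(88, -40))) = Add(48, Mul(-1, 48)) = Add(48, -48) = 0)
Function('M')(X) = Mul(Pow(X, Rational(1, 2)), Add(-11, Mul(-1, X)))
Mul(Function('A')(-22), Add(m, Function('M')(Function('L')(-4)))) = Mul(Mul(-22, Add(-1, -22)), Add(0, Mul(Pow(-4, Rational(1, 2)), Add(-11, Mul(-1, -4))))) = Mul(Mul(-22, -23), Add(0, Mul(Mul(2, I), Add(-11, 4)))) = Mul(506, Add(0, Mul(Mul(2, I), -7))) = Mul(506, Add(0, Mul(-14, I))) = Mul(506, Mul(-14, I)) = Mul(-7084, I)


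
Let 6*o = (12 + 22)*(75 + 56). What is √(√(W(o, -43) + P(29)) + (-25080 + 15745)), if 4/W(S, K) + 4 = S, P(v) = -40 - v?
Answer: √(-45799610375 + 24365*I*√2797545)/2215 ≈ 0.042985 + 96.618*I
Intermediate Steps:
o = 2227/3 (o = ((12 + 22)*(75 + 56))/6 = (34*131)/6 = (⅙)*4454 = 2227/3 ≈ 742.33)
W(S, K) = 4/(-4 + S)
√(√(W(o, -43) + P(29)) + (-25080 + 15745)) = √(√(4/(-4 + 2227/3) + (-40 - 1*29)) + (-25080 + 15745)) = √(√(4/(2215/3) + (-40 - 29)) - 9335) = √(√(4*(3/2215) - 69) - 9335) = √(√(12/2215 - 69) - 9335) = √(√(-152823/2215) - 9335) = √(11*I*√2797545/2215 - 9335) = √(-9335 + 11*I*√2797545/2215)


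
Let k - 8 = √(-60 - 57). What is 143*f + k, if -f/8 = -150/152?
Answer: 21602/19 + 3*I*√13 ≈ 1136.9 + 10.817*I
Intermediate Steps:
k = 8 + 3*I*√13 (k = 8 + √(-60 - 57) = 8 + √(-117) = 8 + 3*I*√13 ≈ 8.0 + 10.817*I)
f = 150/19 (f = -(-1200)/152 = -8*(-75/76) = 150/19 ≈ 7.8947)
143*f + k = 143*(150/19) + (8 + 3*I*√13) = 21450/19 + (8 + 3*I*√13) = 21602/19 + 3*I*√13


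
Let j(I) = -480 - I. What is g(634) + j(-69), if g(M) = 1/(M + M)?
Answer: -521147/1268 ≈ -411.00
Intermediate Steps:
g(M) = 1/(2*M)
g(634) + j(-69) = (1/2)/634 + (-480 - 1*(-69)) = (1/2)*(1/634) + (-480 + 69) = 1/1268 - 411 = -521147/1268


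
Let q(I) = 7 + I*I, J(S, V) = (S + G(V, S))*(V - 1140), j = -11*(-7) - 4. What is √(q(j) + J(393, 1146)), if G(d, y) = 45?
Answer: 2*√1991 ≈ 89.241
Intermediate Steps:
j = 73 (j = 77 - 4 = 73)
J(S, V) = (-1140 + V)*(45 + S) (J(S, V) = (S + 45)*(V - 1140) = (45 + S)*(-1140 + V) = (-1140 + V)*(45 + S))
q(I) = 7 + I²
√(q(j) + J(393, 1146)) = √((7 + 73²) + (-51300 - 1140*393 + 45*1146 + 393*1146)) = √((7 + 5329) + (-51300 - 448020 + 51570 + 450378)) = √(5336 + 2628) = √7964 = 2*√1991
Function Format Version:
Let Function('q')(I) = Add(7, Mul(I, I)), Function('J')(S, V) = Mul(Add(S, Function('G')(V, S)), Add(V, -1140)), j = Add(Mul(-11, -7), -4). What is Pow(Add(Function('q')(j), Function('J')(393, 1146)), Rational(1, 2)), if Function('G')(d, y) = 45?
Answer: Mul(2, Pow(1991, Rational(1, 2))) ≈ 89.241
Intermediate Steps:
j = 73 (j = Add(77, -4) = 73)
Function('J')(S, V) = Mul(Add(-1140, V), Add(45, S)) (Function('J')(S, V) = Mul(Add(S, 45), Add(V, -1140)) = Mul(Add(45, S), Add(-1140, V)) = Mul(Add(-1140, V), Add(45, S)))
Function('q')(I) = Add(7, Pow(I, 2))
Pow(Add(Function('q')(j), Function('J')(393, 1146)), Rational(1, 2)) = Pow(Add(Add(7, Pow(73, 2)), Add(-51300, Mul(-1140, 393), Mul(45, 1146), Mul(393, 1146))), Rational(1, 2)) = Pow(Add(Add(7, 5329), Add(-51300, -448020, 51570, 450378)), Rational(1, 2)) = Pow(Add(5336, 2628), Rational(1, 2)) = Pow(7964, Rational(1, 2)) = Mul(2, Pow(1991, Rational(1, 2)))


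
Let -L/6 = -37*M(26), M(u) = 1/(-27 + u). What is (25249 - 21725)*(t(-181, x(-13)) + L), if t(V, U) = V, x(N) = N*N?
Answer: -1420172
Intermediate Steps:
x(N) = N²
L = -222 (L = -(-222)/(-27 + 26) = -(-222)/(-1) = -(-222)*(-1) = -6*37 = -222)
(25249 - 21725)*(t(-181, x(-13)) + L) = (25249 - 21725)*(-181 - 222) = 3524*(-403) = -1420172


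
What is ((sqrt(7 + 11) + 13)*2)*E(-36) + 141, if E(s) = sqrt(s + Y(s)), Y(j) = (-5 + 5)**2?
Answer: 141 + 156*I + 36*I*sqrt(2) ≈ 141.0 + 206.91*I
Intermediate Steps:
Y(j) = 0 (Y(j) = 0**2 = 0)
E(s) = sqrt(s) (E(s) = sqrt(s + 0) = sqrt(s))
((sqrt(7 + 11) + 13)*2)*E(-36) + 141 = ((sqrt(7 + 11) + 13)*2)*sqrt(-36) + 141 = ((sqrt(18) + 13)*2)*(6*I) + 141 = ((3*sqrt(2) + 13)*2)*(6*I) + 141 = ((13 + 3*sqrt(2))*2)*(6*I) + 141 = (26 + 6*sqrt(2))*(6*I) + 141 = 6*I*(26 + 6*sqrt(2)) + 141 = 141 + 6*I*(26 + 6*sqrt(2))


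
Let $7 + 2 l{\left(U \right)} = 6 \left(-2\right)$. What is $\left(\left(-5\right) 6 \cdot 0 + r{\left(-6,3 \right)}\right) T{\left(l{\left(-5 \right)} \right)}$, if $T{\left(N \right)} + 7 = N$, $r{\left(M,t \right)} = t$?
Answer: $- \frac{99}{2} \approx -49.5$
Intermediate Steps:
$l{\left(U \right)} = - \frac{19}{2}$ ($l{\left(U \right)} = - \frac{7}{2} + \frac{6 \left(-2\right)}{2} = - \frac{7}{2} + \frac{1}{2} \left(-12\right) = - \frac{7}{2} - 6 = - \frac{19}{2}$)
$T{\left(N \right)} = -7 + N$
$\left(\left(-5\right) 6 \cdot 0 + r{\left(-6,3 \right)}\right) T{\left(l{\left(-5 \right)} \right)} = \left(\left(-5\right) 6 \cdot 0 + 3\right) \left(-7 - \frac{19}{2}\right) = \left(\left(-30\right) 0 + 3\right) \left(- \frac{33}{2}\right) = \left(0 + 3\right) \left(- \frac{33}{2}\right) = 3 \left(- \frac{33}{2}\right) = - \frac{99}{2}$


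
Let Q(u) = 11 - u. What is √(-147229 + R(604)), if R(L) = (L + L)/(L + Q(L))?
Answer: I*√17801421/11 ≈ 383.56*I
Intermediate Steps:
R(L) = 2*L/11 (R(L) = (L + L)/(L + (11 - L)) = (2*L)/11 = (2*L)*(1/11) = 2*L/11)
√(-147229 + R(604)) = √(-147229 + (2/11)*604) = √(-147229 + 1208/11) = √(-1618311/11) = I*√17801421/11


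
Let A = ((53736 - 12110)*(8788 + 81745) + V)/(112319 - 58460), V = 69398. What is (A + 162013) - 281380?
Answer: -2660391197/53859 ≈ -49396.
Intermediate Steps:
A = 3768596056/53859 (A = ((53736 - 12110)*(8788 + 81745) + 69398)/(112319 - 58460) = (41626*90533 + 69398)/53859 = (3768526658 + 69398)*(1/53859) = 3768596056*(1/53859) = 3768596056/53859 ≈ 69972.)
(A + 162013) - 281380 = (3768596056/53859 + 162013) - 281380 = 12494454223/53859 - 281380 = -2660391197/53859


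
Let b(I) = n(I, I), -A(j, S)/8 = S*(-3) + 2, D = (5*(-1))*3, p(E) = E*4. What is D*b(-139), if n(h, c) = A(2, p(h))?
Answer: 200400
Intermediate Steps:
p(E) = 4*E
D = -15 (D = -5*3 = -15)
A(j, S) = -16 + 24*S (A(j, S) = -8*(S*(-3) + 2) = -8*(-3*S + 2) = -8*(2 - 3*S) = -16 + 24*S)
n(h, c) = -16 + 96*h (n(h, c) = -16 + 24*(4*h) = -16 + 96*h)
b(I) = -16 + 96*I
D*b(-139) = -15*(-16 + 96*(-139)) = -15*(-16 - 13344) = -15*(-13360) = 200400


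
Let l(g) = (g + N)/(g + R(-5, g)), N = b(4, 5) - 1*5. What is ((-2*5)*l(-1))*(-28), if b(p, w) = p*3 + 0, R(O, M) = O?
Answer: -280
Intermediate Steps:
b(p, w) = 3*p (b(p, w) = 3*p + 0 = 3*p)
N = 7 (N = 3*4 - 1*5 = 12 - 5 = 7)
l(g) = (7 + g)/(-5 + g) (l(g) = (g + 7)/(g - 5) = (7 + g)/(-5 + g))
((-2*5)*l(-1))*(-28) = ((-2*5)*((7 - 1)/(-5 - 1)))*(-28) = -10*6/(-6)*(-28) = -(-5)*6/3*(-28) = -10*(-1)*(-28) = 10*(-28) = -280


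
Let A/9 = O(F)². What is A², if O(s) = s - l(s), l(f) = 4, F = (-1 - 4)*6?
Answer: 108243216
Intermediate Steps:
F = -30 (F = -5*6 = -30)
O(s) = -4 + s (O(s) = s - 1*4 = s - 4 = -4 + s)
A = 10404 (A = 9*(-4 - 30)² = 9*(-34)² = 9*1156 = 10404)
A² = 10404² = 108243216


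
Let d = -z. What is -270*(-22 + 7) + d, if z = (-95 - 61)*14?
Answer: 6234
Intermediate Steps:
z = -2184 (z = -156*14 = -2184)
d = 2184 (d = -1*(-2184) = 2184)
-270*(-22 + 7) + d = -270*(-22 + 7) + 2184 = -270*(-15) + 2184 = -18*(-225) + 2184 = 4050 + 2184 = 6234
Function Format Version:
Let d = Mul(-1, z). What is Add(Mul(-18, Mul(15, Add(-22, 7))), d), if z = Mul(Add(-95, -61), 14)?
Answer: 6234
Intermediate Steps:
z = -2184 (z = Mul(-156, 14) = -2184)
d = 2184 (d = Mul(-1, -2184) = 2184)
Add(Mul(-18, Mul(15, Add(-22, 7))), d) = Add(Mul(-18, Mul(15, Add(-22, 7))), 2184) = Add(Mul(-18, Mul(15, -15)), 2184) = Add(Mul(-18, -225), 2184) = Add(4050, 2184) = 6234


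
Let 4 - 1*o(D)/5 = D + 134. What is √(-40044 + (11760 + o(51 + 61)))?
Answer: I*√29494 ≈ 171.74*I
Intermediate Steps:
o(D) = -650 - 5*D (o(D) = 20 - 5*(D + 134) = 20 - 5*(134 + D) = 20 + (-670 - 5*D) = -650 - 5*D)
√(-40044 + (11760 + o(51 + 61))) = √(-40044 + (11760 + (-650 - 5*(51 + 61)))) = √(-40044 + (11760 + (-650 - 5*112))) = √(-40044 + (11760 + (-650 - 560))) = √(-40044 + (11760 - 1210)) = √(-40044 + 10550) = √(-29494) = I*√29494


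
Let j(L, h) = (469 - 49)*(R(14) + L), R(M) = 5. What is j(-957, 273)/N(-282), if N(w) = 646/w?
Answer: 3316320/19 ≈ 1.7454e+5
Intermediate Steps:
j(L, h) = 2100 + 420*L (j(L, h) = (469 - 49)*(5 + L) = 420*(5 + L) = 2100 + 420*L)
j(-957, 273)/N(-282) = (2100 + 420*(-957))/((646/(-282))) = (2100 - 401940)/((646*(-1/282))) = -399840/(-323/141) = -399840*(-141/323) = 3316320/19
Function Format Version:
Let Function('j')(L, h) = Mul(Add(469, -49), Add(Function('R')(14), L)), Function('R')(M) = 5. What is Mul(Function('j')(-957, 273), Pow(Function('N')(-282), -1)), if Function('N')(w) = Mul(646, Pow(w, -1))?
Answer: Rational(3316320, 19) ≈ 1.7454e+5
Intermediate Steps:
Function('j')(L, h) = Add(2100, Mul(420, L)) (Function('j')(L, h) = Mul(Add(469, -49), Add(5, L)) = Mul(420, Add(5, L)) = Add(2100, Mul(420, L)))
Mul(Function('j')(-957, 273), Pow(Function('N')(-282), -1)) = Mul(Add(2100, Mul(420, -957)), Pow(Mul(646, Pow(-282, -1)), -1)) = Mul(Add(2100, -401940), Pow(Mul(646, Rational(-1, 282)), -1)) = Mul(-399840, Pow(Rational(-323, 141), -1)) = Mul(-399840, Rational(-141, 323)) = Rational(3316320, 19)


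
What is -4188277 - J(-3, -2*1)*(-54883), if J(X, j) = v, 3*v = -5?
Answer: -12839246/3 ≈ -4.2798e+6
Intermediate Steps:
v = -5/3 (v = (1/3)*(-5) = -5/3 ≈ -1.6667)
J(X, j) = -5/3
-4188277 - J(-3, -2*1)*(-54883) = -4188277 - (-5)*(-54883)/3 = -4188277 - 1*274415/3 = -4188277 - 274415/3 = -12839246/3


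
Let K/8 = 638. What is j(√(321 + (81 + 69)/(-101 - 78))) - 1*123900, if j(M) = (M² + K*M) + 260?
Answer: -22074251/179 + 5104*√10258311/179 ≈ -31994.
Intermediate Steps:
K = 5104 (K = 8*638 = 5104)
j(M) = 260 + M² + 5104*M (j(M) = (M² + 5104*M) + 260 = 260 + M² + 5104*M)
j(√(321 + (81 + 69)/(-101 - 78))) - 1*123900 = (260 + (√(321 + (81 + 69)/(-101 - 78)))² + 5104*√(321 + (81 + 69)/(-101 - 78))) - 1*123900 = (260 + (√(321 + 150/(-179)))² + 5104*√(321 + 150/(-179))) - 123900 = (260 + (√(321 + 150*(-1/179)))² + 5104*√(321 + 150*(-1/179))) - 123900 = (260 + (√(321 - 150/179))² + 5104*√(321 - 150/179)) - 123900 = (260 + (√(57309/179))² + 5104*√(57309/179)) - 123900 = (260 + (√10258311/179)² + 5104*(√10258311/179)) - 123900 = (260 + 57309/179 + 5104*√10258311/179) - 123900 = (103849/179 + 5104*√10258311/179) - 123900 = -22074251/179 + 5104*√10258311/179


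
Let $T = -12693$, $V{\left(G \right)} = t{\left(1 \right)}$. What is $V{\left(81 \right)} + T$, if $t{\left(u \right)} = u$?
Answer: $-12692$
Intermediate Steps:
$V{\left(G \right)} = 1$
$V{\left(81 \right)} + T = 1 - 12693 = -12692$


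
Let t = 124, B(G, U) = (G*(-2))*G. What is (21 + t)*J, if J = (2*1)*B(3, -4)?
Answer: -5220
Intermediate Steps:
B(G, U) = -2*G² (B(G, U) = (-2*G)*G = -2*G²)
J = -36 (J = (2*1)*(-2*3²) = 2*(-2*9) = 2*(-18) = -36)
(21 + t)*J = (21 + 124)*(-36) = 145*(-36) = -5220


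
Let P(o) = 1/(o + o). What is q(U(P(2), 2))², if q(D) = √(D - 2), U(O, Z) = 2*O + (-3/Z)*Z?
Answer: -9/2 ≈ -4.5000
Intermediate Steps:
P(o) = 1/(2*o)
U(O, Z) = -3 + 2*O (U(O, Z) = 2*O - 3 = -3 + 2*O)
q(D) = √(-2 + D)
q(U(P(2), 2))² = (√(-2 + (-3 + 2*((½)/2))))² = (√(-2 + (-3 + 2*((½)*(½)))))² = (√(-2 + (-3 + 2*(¼))))² = (√(-2 + (-3 + ½)))² = (√(-2 - 5/2))² = (√(-9/2))² = (3*I*√2/2)² = -9/2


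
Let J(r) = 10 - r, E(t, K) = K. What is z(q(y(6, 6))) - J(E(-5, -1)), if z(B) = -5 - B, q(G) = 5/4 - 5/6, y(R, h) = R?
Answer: -197/12 ≈ -16.417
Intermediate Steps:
q(G) = 5/12 (q(G) = 5*(¼) - 5*⅙ = 5/4 - ⅚ = 5/12)
z(q(y(6, 6))) - J(E(-5, -1)) = (-5 - 1*5/12) - (10 - 1*(-1)) = (-5 - 5/12) - (10 + 1) = -65/12 - 1*11 = -65/12 - 11 = -197/12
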